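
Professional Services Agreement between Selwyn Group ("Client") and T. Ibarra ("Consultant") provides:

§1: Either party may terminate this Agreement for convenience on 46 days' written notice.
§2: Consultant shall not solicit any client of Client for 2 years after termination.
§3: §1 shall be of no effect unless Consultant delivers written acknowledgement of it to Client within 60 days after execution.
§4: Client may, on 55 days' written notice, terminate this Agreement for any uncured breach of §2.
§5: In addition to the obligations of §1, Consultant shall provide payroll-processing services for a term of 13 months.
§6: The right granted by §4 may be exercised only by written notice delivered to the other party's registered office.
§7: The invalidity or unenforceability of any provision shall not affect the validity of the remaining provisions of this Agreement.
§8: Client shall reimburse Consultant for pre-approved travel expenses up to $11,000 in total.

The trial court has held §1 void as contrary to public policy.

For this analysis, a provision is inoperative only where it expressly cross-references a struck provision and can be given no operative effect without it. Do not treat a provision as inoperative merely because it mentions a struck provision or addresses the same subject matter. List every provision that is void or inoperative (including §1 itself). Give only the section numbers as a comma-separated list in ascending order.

§1 is struck. §3 merely fixes the acknowledgement condition for §1; with §1 gone it has nothing to operate on and falls away. Although §5 refers to §1, its operative terms do not depend on §1, so it remains in effect. §7 is a severability clause and preserves every provision that can still be given independent effect. That leaves §2, §4, §5, §6, §7, and §8 in effect.

1, 3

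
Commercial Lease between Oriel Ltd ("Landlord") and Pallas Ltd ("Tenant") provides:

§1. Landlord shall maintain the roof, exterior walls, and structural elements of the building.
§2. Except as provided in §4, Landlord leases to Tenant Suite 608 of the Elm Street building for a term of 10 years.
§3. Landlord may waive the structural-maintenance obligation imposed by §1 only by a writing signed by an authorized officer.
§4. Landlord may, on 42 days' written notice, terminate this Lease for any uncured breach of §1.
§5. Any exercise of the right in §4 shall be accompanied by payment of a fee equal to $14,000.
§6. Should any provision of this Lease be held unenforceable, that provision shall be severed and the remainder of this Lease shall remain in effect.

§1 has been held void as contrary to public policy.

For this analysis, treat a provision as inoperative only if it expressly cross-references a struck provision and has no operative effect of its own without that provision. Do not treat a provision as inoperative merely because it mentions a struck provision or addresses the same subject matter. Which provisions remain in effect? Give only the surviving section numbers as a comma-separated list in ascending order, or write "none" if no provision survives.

§1 is struck. §3 merely fixes the waiver condition for §1; with §1 gone it has nothing to operate on and falls away. The only function of §4 is the termination right for breach of §1, so it cannot stand once §1 is removed. §5 has no operative effect of its own apart from §4 and is therefore inoperative. §2 mentions §4 but its own obligation stands independently of §4, so §2 is not affected. Under the severability clause in §6, the remaining provisions continue in force. The provisions still in force are §2 and §6.

2, 6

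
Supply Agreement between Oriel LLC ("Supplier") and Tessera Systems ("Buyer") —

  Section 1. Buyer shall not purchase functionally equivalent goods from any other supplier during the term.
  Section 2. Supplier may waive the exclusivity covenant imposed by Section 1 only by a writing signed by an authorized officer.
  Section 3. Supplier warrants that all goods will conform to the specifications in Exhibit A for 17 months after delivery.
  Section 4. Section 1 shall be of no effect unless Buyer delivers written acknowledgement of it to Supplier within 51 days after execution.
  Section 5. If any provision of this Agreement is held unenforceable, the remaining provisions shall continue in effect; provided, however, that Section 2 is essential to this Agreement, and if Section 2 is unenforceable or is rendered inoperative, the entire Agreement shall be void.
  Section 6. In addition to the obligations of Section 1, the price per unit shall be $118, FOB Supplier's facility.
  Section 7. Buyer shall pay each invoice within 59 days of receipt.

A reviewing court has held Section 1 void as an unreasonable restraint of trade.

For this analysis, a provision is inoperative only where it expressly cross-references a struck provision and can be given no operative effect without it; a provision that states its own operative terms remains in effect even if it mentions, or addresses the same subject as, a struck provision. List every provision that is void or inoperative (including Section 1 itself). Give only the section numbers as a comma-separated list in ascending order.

1, 2, 3, 4, 5, 6, 7

Section 1 is struck. The only function of Section 2 is the waiver condition for Section 1, so it cannot stand once Section 1 is removed. Section 4 has no operative effect of its own apart from Section 1 and is therefore inoperative. Section 5 makes Section 2 an essential term, and Section 2 has been rendered inoperative by the cascade; under Section 5, the entire Agreement is therefore void. No provision of the Agreement survives.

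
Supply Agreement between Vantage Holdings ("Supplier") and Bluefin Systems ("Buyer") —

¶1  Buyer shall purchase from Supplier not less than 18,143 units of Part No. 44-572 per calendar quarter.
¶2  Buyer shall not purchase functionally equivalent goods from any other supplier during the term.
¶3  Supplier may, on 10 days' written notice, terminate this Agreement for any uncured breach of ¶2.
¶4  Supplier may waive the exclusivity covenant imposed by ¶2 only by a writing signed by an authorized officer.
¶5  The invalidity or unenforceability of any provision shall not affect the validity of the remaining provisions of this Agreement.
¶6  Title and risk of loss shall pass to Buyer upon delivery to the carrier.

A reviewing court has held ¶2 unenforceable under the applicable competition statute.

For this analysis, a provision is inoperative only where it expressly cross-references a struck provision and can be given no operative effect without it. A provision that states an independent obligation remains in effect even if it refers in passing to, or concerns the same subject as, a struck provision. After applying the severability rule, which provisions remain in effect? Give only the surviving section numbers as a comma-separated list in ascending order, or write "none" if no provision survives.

1, 5, 6

¶2 is struck. ¶3 has no operative effect of its own apart from ¶2 and is therefore inoperative. ¶4 operates only by reference to ¶2, so it falls with ¶2. ¶5 is a severability clause and preserves every provision that can still be given independent effect. That leaves ¶1, ¶5, and ¶6 in effect.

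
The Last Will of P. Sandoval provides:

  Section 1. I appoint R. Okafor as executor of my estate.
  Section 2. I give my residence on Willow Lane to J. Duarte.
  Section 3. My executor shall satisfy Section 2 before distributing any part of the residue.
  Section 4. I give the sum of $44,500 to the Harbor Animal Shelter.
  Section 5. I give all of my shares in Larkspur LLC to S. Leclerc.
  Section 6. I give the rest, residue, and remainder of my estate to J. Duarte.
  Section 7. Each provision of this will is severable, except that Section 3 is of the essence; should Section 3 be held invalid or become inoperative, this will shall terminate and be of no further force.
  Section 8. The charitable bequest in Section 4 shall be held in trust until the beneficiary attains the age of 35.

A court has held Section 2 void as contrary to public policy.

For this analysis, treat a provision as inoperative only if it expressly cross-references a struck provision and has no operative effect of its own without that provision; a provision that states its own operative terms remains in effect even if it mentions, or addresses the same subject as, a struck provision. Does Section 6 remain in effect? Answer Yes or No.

No

Section 2 is struck. Section 3 has no operative effect of its own apart from Section 2 and is therefore inoperative. Section 7 makes Section 3 an essential term, and Section 3 has been rendered inoperative by the cascade; under Section 7, the entire will is therefore void. No provision of the will survives. Section 6 is among the inoperative provisions, so the answer is no.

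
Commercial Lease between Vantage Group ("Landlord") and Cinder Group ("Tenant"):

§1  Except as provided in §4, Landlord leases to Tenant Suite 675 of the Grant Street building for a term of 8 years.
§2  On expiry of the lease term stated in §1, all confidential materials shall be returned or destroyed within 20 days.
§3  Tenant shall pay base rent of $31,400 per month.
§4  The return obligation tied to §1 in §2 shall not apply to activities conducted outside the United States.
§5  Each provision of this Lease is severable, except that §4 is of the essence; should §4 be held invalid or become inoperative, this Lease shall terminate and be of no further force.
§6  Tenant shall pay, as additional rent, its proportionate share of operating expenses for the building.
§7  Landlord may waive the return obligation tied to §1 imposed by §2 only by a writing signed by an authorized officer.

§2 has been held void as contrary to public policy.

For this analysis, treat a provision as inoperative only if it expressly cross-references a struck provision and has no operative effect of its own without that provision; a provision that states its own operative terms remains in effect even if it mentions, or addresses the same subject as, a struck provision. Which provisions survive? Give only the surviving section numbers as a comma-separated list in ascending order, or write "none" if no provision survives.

none

§2 is struck. §4 does nothing except set the carve-out from the return obligation tied to §1 by reference to §2; with §2 gone it has no independent effect and is inoperative. §7 has no operative effect of its own apart from §2 and is therefore inoperative. §5 makes §4 an essential term, and §4 has been rendered inoperative by the cascade; under §5, the entire Lease is therefore void. No provision of the Lease survives.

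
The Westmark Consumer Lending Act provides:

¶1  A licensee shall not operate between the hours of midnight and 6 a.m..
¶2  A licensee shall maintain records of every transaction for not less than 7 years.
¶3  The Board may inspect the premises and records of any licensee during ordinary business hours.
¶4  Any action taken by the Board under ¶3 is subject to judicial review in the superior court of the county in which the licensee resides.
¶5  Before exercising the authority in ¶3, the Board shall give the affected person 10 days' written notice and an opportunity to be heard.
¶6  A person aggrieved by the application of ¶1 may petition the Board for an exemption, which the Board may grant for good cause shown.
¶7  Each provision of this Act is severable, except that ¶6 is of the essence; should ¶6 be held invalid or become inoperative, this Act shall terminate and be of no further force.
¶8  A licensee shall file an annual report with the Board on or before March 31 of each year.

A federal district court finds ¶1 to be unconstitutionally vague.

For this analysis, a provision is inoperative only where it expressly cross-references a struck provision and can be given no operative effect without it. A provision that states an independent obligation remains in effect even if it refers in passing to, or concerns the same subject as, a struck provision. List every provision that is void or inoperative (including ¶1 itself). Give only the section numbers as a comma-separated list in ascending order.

1, 2, 3, 4, 5, 6, 7, 8

¶1 is struck. ¶6 merely fixes the exemption procedure for ¶1; with ¶1 gone it has nothing to operate on and falls away. ¶7 makes ¶6 an essential term, and ¶6 has been rendered inoperative by the cascade; under ¶7, the entire Act is therefore void. No provision of the Act survives.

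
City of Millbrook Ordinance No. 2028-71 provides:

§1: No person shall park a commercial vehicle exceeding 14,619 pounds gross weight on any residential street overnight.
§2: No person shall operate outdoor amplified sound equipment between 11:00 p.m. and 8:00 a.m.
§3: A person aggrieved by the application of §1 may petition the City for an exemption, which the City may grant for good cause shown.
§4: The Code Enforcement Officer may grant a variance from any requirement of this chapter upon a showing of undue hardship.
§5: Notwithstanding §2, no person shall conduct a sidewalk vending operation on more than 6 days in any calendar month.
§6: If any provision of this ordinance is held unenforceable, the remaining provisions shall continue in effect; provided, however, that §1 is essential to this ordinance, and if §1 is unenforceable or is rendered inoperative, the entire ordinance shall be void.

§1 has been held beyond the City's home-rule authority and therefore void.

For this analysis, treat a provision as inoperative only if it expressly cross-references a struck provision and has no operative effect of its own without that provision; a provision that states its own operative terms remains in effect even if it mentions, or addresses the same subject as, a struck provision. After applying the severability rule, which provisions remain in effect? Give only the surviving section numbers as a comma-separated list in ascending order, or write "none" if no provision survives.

§1 is struck. §3 has no operative effect of its own apart from §1 and is therefore inoperative. §6 makes §1 an essential term, and §1 is the provision held invalid; under §6, the entire ordinance is therefore void. No provision of the ordinance survives.

none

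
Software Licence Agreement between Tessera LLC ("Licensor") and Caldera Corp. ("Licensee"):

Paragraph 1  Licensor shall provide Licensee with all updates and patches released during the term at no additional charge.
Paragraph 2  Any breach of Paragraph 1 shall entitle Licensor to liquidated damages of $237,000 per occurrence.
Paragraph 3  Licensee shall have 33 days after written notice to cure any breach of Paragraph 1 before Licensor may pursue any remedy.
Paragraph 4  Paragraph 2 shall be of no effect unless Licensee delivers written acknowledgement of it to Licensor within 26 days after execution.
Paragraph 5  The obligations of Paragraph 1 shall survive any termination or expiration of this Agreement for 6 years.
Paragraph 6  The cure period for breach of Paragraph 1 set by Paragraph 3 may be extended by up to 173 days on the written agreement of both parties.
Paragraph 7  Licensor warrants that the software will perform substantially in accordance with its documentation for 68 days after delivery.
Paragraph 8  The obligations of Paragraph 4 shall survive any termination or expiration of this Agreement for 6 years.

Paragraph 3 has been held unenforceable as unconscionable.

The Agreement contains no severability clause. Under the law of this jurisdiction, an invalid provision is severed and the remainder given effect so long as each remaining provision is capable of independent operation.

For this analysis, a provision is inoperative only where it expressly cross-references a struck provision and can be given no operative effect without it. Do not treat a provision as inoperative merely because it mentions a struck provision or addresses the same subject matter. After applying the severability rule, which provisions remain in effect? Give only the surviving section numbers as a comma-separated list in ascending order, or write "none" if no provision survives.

Paragraph 3 is struck. Paragraph 6 operates only by reference to Paragraph 3, so it falls with Paragraph 3. With no severability clause, the stated default rule severs what cannot stand and enforces each remaining provision that can operate on its own. The provisions still in force are Paragraph 1, Paragraph 2, Paragraph 4, Paragraph 5, Paragraph 7, and Paragraph 8.

1, 2, 4, 5, 7, 8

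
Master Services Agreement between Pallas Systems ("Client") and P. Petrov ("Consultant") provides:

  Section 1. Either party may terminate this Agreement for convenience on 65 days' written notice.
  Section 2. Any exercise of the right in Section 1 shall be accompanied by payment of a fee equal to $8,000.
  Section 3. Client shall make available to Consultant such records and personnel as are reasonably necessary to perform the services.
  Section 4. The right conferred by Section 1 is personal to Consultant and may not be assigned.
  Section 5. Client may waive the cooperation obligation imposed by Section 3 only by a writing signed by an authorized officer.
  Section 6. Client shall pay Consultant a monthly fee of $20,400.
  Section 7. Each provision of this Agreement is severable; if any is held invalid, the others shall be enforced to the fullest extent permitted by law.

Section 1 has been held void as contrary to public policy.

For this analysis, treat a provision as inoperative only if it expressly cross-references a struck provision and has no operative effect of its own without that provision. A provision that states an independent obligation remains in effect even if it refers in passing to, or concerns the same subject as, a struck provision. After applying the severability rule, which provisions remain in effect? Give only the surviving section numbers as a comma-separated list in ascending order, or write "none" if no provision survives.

Section 1 is struck. The only function of Section 2 is the exercise fee for Section 1, so it cannot stand once Section 1 is removed. Section 4 operates only by reference to Section 1, so it falls with Section 1. Under the severability clause in Section 7, the remaining provisions continue in force. That leaves Section 3, Section 5, Section 6, and Section 7 in effect.

3, 5, 6, 7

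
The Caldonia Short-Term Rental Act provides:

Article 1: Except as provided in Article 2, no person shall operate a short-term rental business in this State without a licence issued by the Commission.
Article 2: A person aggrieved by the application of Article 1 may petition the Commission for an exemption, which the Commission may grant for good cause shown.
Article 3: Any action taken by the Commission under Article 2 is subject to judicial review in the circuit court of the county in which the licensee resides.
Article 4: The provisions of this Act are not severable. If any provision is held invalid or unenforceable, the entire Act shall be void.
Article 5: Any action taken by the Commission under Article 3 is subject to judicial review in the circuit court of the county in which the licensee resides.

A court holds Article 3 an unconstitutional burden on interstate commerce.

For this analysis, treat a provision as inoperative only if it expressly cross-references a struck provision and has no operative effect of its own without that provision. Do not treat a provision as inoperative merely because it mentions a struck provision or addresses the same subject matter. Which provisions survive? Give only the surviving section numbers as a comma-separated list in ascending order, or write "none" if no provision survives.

Article 3 is struck. Article 5 merely fixes the judicial-review right for Article 3; with Article 3 gone it has nothing to operate on and falls away. Article 4 provides that the Act is not severable, so the invalidity of any one provision voids the entire Act. No provision of the Act survives.

none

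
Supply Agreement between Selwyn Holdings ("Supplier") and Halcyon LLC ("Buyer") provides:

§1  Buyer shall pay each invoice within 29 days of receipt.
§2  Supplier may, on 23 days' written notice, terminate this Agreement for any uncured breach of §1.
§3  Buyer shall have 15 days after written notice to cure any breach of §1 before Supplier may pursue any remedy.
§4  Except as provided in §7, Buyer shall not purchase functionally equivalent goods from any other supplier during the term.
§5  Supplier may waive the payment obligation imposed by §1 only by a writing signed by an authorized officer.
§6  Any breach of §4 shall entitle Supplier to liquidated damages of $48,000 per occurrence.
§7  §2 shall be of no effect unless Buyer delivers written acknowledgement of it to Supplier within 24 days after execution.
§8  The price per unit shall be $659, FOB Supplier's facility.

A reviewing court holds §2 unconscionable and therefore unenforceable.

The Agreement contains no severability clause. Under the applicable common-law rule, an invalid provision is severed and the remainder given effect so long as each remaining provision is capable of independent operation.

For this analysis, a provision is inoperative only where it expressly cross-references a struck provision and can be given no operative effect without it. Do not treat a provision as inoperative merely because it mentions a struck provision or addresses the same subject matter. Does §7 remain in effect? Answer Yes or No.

§2 is struck. §7 has no operative effect of its own apart from §2 and is therefore inoperative. §4 mentions §7 but its own obligation stands independently of §7, so §4 is not affected. With no severability clause, the stated default rule severs what cannot stand and enforces each remaining provision that can operate on its own. §1, §3, §4, §5, §6, and §8 remain in effect. §7 is among the inoperative provisions, so the answer is no.

No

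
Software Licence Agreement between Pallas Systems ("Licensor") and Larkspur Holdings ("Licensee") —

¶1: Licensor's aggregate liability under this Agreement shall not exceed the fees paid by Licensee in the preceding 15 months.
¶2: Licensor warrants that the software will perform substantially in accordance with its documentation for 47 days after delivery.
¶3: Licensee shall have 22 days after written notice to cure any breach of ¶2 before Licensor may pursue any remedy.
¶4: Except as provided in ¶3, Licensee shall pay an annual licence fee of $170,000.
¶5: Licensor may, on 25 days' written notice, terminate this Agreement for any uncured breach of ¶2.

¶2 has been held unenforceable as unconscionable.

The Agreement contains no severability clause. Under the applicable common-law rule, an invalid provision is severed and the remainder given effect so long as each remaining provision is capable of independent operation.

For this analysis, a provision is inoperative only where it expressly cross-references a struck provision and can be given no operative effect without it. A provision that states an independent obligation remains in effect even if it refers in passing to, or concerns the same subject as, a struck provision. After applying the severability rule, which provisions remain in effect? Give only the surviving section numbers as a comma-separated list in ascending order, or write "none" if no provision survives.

1, 4

¶2 is struck. ¶3 merely fixes the cure period for breach of ¶2; with ¶2 gone it has nothing to operate on and falls away. ¶5 merely fixes the termination right for breach of ¶2; with ¶2 gone it has nothing to operate on and falls away. ¶4 mentions ¶3 but its own obligation stands independently of ¶3, so ¶4 is not affected. With no severability clause, the stated default rule severs what cannot stand and enforces each remaining provision that can operate on its own. That leaves ¶1 and ¶4 in effect.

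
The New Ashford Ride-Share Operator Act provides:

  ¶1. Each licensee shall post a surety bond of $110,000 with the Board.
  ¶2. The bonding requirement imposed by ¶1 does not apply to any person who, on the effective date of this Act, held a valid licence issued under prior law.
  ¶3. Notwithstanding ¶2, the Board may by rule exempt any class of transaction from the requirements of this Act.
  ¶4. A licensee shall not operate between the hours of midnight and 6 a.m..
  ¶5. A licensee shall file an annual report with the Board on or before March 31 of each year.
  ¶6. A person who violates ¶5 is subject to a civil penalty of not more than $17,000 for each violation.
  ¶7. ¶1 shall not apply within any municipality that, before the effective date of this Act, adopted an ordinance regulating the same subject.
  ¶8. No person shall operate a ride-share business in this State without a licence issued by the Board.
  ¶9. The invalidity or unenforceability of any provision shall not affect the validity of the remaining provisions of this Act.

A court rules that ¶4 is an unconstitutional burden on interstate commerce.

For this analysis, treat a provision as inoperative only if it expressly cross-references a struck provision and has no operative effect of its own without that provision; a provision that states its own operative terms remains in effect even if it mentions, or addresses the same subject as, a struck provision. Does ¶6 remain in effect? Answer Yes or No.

Yes

¶4 is struck. No other provision's operative terms depend on ¶4. ¶9 is a severability clause and preserves every provision that can still be given independent effect. ¶1, ¶2, ¶3, ¶5, ¶6, ¶7, ¶8, and ¶9 remain in effect. ¶6 is among the surviving provisions, so the answer is yes.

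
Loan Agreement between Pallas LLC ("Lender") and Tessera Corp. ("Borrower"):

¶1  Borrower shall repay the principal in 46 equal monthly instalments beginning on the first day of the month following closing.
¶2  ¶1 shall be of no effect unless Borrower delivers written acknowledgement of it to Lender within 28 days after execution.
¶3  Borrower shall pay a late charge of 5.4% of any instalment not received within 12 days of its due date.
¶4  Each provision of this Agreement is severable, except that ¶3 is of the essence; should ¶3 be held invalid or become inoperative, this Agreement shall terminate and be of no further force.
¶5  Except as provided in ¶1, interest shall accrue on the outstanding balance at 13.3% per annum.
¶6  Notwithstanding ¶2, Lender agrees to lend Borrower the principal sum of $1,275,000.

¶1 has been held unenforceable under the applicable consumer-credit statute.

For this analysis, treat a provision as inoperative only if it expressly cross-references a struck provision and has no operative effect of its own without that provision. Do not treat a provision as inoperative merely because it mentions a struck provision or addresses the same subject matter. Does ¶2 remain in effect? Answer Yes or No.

No

¶1 is struck. The only function of ¶2 is the acknowledgement condition for ¶1, so it cannot stand once ¶1 is removed. ¶6 mentions ¶2 but its own obligation stands independently of ¶2, so ¶6 is not affected. ¶5 mentions ¶1 but its own obligation stands independently of ¶1, so ¶5 is not affected. ¶4 makes ¶3 an essential term, but ¶3 is unaffected, so the severability proviso in ¶4 preserves the remaining provisions. ¶3, ¶4, ¶5, and ¶6 remain in effect. ¶2 is among the inoperative provisions, so the answer is no.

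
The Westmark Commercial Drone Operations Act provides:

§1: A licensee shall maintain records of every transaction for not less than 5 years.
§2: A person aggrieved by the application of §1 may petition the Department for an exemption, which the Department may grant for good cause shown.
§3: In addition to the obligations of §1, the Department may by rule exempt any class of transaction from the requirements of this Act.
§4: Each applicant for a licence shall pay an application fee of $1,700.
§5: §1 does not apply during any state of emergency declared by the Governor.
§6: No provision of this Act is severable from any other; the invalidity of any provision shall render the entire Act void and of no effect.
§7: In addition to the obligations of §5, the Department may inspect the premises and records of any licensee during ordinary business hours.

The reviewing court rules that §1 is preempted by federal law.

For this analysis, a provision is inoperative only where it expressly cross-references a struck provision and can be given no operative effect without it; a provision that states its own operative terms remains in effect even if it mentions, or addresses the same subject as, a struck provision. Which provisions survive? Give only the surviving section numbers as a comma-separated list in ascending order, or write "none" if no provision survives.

§1 is struck. §2 merely fixes the exemption procedure for §1; with §1 gone it has nothing to operate on and falls away. §5 operates only by reference to §1, so it falls with §1. §6 provides that the Act is not severable, so the invalidity of any one provision voids the entire Act. No provision of the Act survives.

none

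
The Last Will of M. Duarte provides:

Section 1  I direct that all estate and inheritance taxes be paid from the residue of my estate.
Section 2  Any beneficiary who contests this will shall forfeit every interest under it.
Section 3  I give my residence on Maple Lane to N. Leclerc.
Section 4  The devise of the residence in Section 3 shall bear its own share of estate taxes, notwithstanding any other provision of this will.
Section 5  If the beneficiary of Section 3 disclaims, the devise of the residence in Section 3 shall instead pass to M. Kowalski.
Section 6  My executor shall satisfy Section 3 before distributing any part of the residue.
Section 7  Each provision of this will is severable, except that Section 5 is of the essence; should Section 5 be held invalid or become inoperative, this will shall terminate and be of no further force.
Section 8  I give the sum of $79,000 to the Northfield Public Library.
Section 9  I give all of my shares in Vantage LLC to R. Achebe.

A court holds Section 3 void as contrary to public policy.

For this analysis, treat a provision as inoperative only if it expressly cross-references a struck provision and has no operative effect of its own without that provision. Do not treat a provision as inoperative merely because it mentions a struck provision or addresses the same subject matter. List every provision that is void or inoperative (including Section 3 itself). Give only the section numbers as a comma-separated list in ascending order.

Section 3 is struck. Section 4 operates only by reference to Section 3, so it falls with Section 3. Section 5 merely fixes the alternative disposition for Section 3; with Section 3 gone it has nothing to operate on and falls away. Section 6 operates only by reference to Section 3, so it falls with Section 3. Section 7 makes Section 5 an essential term, and Section 5 has been rendered inoperative by the cascade; under Section 7, the entire will is therefore void. No provision of the will survives.

1, 2, 3, 4, 5, 6, 7, 8, 9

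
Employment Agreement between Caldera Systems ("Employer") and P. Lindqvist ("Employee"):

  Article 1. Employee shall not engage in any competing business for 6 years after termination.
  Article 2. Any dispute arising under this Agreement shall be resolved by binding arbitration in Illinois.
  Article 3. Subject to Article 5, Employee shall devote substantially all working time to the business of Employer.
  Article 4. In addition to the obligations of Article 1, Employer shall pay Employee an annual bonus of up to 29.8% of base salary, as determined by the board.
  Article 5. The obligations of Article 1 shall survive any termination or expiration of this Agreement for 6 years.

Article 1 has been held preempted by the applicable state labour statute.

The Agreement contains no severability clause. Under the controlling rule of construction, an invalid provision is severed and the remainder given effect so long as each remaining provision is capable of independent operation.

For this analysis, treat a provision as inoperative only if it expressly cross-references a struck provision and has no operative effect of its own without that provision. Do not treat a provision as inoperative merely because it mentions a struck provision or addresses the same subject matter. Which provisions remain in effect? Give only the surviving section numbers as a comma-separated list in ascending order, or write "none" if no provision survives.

2, 3, 4

Article 1 is struck. Article 5 merely fixes the survival period for Article 1; with Article 1 gone it has nothing to operate on and falls away. Article 4 mentions Article 1 but its own obligation stands independently of Article 1, so Article 4 is not affected. Article 3 mentions Article 5 but its own obligation stands independently of Article 5, so Article 3 is not affected. Under the stated default rule, only provisions that cannot operate independently fall away; the rest are enforced. The provisions still in force are Article 2, Article 3, and Article 4.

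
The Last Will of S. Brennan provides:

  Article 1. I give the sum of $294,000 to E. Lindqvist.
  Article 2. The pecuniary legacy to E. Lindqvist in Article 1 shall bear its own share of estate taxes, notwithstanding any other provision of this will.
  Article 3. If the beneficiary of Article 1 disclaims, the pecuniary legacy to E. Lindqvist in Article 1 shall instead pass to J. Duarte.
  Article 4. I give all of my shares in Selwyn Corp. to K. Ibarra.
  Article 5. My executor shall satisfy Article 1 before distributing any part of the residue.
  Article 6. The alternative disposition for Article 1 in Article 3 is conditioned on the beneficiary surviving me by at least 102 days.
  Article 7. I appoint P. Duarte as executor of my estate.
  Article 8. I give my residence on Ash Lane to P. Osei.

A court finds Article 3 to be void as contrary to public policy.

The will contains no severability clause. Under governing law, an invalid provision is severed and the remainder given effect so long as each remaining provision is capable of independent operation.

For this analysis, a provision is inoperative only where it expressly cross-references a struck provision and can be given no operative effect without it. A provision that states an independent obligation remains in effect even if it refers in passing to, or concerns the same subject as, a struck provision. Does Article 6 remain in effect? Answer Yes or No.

No

Article 3 is struck. Article 6 has no operative effect of its own apart from Article 3 and is therefore inoperative. Under the stated default rule, only provisions that cannot operate independently fall away; the rest are enforced. The provisions still in force are Article 1, Article 2, Article 4, Article 5, Article 7, and Article 8. Article 6 is among the inoperative provisions, so the answer is no.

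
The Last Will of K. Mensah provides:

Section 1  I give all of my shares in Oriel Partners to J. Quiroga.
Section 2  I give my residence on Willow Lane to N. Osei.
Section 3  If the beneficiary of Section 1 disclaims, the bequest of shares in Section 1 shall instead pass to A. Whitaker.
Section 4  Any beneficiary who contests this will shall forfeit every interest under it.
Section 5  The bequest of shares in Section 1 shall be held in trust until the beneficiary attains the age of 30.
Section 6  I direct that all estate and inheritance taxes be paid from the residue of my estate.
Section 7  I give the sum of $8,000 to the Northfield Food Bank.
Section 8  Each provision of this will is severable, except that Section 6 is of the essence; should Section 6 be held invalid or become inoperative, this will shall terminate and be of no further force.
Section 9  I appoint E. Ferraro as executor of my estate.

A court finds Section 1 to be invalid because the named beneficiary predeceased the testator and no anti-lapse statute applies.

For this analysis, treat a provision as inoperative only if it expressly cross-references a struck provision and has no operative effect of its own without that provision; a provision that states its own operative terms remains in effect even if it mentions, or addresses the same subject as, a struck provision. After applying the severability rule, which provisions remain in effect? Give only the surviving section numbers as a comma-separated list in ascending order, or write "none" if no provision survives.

2, 4, 6, 7, 8, 9

Section 1 is struck. The only function of Section 3 is the alternative disposition for Section 1, so it cannot stand once Section 1 is removed. Section 5 operates only by reference to Section 1, so it falls with Section 1. Section 8 makes Section 6 an essential term, but Section 6 is unaffected, so the severability proviso in Section 8 preserves the remaining provisions. Section 2, Section 4, Section 6, Section 7, Section 8, and Section 9 remain in effect.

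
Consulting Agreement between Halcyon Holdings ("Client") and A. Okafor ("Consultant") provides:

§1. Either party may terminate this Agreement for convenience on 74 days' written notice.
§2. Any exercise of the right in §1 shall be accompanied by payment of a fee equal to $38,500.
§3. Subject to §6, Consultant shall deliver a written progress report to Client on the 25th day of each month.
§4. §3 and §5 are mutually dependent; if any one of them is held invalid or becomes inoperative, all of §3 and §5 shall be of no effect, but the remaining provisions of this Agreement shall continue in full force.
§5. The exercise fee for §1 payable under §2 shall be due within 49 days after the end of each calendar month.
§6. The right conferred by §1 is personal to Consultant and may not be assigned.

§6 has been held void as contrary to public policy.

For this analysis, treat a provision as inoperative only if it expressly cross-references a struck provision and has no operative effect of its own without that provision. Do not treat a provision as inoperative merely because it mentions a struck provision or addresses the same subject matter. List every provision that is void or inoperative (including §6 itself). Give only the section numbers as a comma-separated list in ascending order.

6

§6 is struck. §3 mentions §6 but its own obligation stands independently of §6, so §3 is not affected. Nothing else in the Agreement is defined by reference to §6. §4 ties §3 and §5 together, but none of those is affected here; the remaining provisions continue in force under §4. That leaves §1, §2, §3, §4, and §5 in effect.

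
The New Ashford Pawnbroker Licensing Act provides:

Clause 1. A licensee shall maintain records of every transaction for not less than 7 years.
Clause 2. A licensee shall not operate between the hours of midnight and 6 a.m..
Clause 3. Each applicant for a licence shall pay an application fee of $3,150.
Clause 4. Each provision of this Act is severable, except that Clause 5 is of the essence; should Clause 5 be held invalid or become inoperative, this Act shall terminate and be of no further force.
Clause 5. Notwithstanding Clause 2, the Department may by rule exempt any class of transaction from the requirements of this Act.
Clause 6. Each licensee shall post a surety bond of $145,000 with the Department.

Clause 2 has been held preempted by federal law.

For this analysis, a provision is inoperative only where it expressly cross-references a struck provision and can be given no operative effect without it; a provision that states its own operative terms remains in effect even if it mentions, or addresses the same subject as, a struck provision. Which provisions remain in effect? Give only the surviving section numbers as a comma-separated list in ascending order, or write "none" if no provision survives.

1, 3, 4, 5, 6

Clause 2 is struck. Although Clause 5 refers to Clause 2, its operative terms do not depend on Clause 2, so it remains in effect. Nothing else in the Act is defined by reference to Clause 2. Clause 4 makes Clause 5 an essential term, but Clause 5 is unaffected, so the severability proviso in Clause 4 preserves the remaining provisions. The provisions still in force are Clause 1, Clause 3, Clause 4, Clause 5, and Clause 6.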